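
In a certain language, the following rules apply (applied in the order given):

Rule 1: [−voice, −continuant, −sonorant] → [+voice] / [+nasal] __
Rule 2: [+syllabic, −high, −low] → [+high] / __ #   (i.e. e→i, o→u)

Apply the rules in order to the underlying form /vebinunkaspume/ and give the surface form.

Rule 1 (post-nasal voicing): /k/ is a voiceless stop immediately after the nasal /n/, so it voices to [g]. /vebinunkaspume/ → vebinungaspume.
Rule 2 (final vowel raising): /e/ is a mid vowel in word-final position, so it raises to [i]. /vebinungaspume/ → vebinungaspumi.

vebinungaspumi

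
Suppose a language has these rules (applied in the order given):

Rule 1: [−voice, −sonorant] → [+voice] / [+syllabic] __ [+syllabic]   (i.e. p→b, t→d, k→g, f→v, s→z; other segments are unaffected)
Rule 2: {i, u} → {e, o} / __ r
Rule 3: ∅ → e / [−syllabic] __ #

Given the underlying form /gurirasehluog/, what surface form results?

gorerazehluoge

Rule 1 (intervocalic voicing): /s/ is a voiceless obstruent between vowels /a/ and /e/, so it voices to [z]. /gurirasehluog/ → gurirazehluog.
Rule 2 (pre-rhotic lowering): /u/ is a high vowel immediately before /r/, so it lowers to [o]. /i/ is a high vowel immediately before /r/, so it lowers to [e]. /gurirazehluog/ → gorerazehluog.
Rule 3 (final e-epenthesis): the form ends in the consonant /g/, so [e] is inserted word-finally. /gorerazehluog/ → gorerazehluoge.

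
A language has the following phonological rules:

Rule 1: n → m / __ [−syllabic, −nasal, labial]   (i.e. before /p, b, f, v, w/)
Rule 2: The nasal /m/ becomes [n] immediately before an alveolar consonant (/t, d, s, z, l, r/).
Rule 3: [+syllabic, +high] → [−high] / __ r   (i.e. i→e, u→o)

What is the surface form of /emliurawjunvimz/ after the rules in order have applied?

Rule 1 (nasal place assimilation): /n/ precedes the labial consonant /v/, so it assimilates in place to [m]. /emliurawjunvimz/ → emliurawjumvimz.
Rule 2 (nasal place assimilation): /m/ precedes the alveolar consonant /l/, so it assimilates in place to [n]. /m/ precedes the alveolar consonant /z/, so it assimilates in place to [n]. /emliurawjumvimz/ → enliurawjumvinz.
Rule 3 (pre-rhotic lowering): /u/ is a high vowel immediately before /r/, so it lowers to [o]. /enliurawjumvinz/ → enliorawjumvinz.

enliorawjumvinz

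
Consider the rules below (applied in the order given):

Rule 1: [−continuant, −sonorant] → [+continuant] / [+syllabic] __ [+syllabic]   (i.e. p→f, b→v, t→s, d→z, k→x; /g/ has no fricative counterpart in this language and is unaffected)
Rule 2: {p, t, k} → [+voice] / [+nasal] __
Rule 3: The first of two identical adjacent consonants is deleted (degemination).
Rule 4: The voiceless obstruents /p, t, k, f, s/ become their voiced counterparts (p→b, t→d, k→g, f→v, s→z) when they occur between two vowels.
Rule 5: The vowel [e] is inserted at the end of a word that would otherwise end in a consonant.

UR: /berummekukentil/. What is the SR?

berumexuxendile

Rule 1 (intervocalic spirantization): /k/ is a stop between vowels /e/ and /u/, so it spirantizes to the fricative [x]. /k/ is a stop between vowels /u/ and /e/, so it spirantizes to the fricative [x]. /berummekukentil/ → berummexuxentil.
Rule 2 (post-nasal voicing): /t/ is a voiceless stop immediately after the nasal /n/, so it voices to [d]. /berummexuxentil/ → berummexuxendil.
Rule 3 (degemination): /mm/ is a geminate; the first /m/ deletes. /berummexuxendil/ → berumexuxendil.
Rule 4 (intervocalic voicing): no segment meets the environment; /berumexuxendil/ is unchanged.
Rule 5 (final e-epenthesis): the form ends in the consonant /l/, so [e] is inserted word-finally. /berumexuxendil/ → berumexuxendile.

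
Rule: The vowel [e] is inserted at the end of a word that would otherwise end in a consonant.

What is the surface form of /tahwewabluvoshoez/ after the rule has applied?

tahwewabluvoshoeze

the form ends in the consonant /z/, so [e] is inserted word-finally.
Surface form: [tahwewabluvoshoeze].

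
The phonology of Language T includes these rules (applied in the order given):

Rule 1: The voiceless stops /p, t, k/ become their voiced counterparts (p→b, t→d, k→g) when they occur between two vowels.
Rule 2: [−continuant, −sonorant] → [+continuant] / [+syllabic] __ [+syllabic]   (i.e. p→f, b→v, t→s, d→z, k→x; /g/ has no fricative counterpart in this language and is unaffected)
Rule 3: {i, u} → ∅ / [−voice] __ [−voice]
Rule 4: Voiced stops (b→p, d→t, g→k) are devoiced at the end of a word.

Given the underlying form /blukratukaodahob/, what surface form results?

Rule 1 (intervocalic voicing): /t/ is a voiceless stop between vowels /a/ and /u/, so it voices to [d]. /k/ is a voiceless stop between vowels /u/ and /a/, so it voices to [g]. /blukratukaodahob/ → blukradugaodahob.
Rule 2 (intervocalic spirantization): /d/ is a stop between vowels /a/ and /u/, so it spirantizes to the fricative [z]. /d/ is a stop between vowels /o/ and /a/, so it spirantizes to the fricative [z]. /blukradugaodahob/ → blukrazugaozahob.
Rule 3 (high vowel syncope): no segment meets the environment; /blukrazugaozahob/ is unchanged.
Rule 4 (final devoicing): /b/ is a voiced stop in word-final position, so it devoices to [p]. /blukrazugaozahob/ → blukrazugaozahop.

blukrazugaozahop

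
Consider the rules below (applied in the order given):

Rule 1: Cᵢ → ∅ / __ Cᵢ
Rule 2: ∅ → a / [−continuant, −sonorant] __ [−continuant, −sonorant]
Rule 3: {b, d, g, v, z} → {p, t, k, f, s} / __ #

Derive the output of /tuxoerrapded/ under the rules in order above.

Rule 1 (degemination): /rr/ is a geminate; the first /r/ deletes. /tuxoerrapded/ → tuxoerapded.
Rule 2 (stop-cluster a-epenthesis): /p/ and /d/ form a stop–stop cluster, so [a] is inserted between them. /tuxoerapded/ → tuxoerapaded.
Rule 3 (final devoicing): /d/ is a voiced obstruent in word-final position, so it devoices to [t]. /tuxoerapaded/ → tuxoerapadet.

tuxoerapadet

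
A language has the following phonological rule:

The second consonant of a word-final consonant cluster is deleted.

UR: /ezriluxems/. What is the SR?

ezriluxem

/s/ is the second consonant of a word-final cluster /ms/, so it deletes.
The other instances of /z/, /r/, /l/, /x/, /m/ do not occur in the required environment and remain unchanged.
Surface form: [ezriluxem].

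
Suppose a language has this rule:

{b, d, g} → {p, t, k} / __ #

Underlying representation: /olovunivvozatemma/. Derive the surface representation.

No segment of /olovunivvozatemma/ meets the structural description of the rule, so the form surfaces unchanged.

olovunivvozatemma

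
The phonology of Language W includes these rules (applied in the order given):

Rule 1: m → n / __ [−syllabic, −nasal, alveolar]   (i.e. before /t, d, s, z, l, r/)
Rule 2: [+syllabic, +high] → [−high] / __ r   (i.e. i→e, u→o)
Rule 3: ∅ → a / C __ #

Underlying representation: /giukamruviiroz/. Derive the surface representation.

giukanruvieroza

Rule 1 (nasal place assimilation): /m/ precedes the alveolar consonant /r/, so it assimilates in place to [n]. /giukamruviiroz/ → giukanruviiroz.
Rule 2 (pre-rhotic lowering): /i/ is a high vowel immediately before /r/, so it lowers to [e]. /giukanruviiroz/ → giukanruvieroz.
Rule 3 (final a-epenthesis): the form ends in the consonant /z/, so [a] is inserted word-finally. /giukanruvieroz/ → giukanruvieroza.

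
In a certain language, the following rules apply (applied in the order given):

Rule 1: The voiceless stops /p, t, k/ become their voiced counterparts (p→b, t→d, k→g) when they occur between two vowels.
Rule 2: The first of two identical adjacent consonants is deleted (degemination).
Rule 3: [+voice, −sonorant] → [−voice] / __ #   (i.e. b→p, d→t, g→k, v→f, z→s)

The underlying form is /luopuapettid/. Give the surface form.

luobuabetit

Rule 1 (intervocalic voicing): /p/ is a voiceless stop between vowels /o/ and /u/, so it voices to [b]. /p/ is a voiceless stop between vowels /a/ and /e/, so it voices to [b]. /luopuapettid/ → luobuabettid.
Rule 2 (degemination): /tt/ is a geminate; the first /t/ deletes. /luobuabettid/ → luobuabetid.
Rule 3 (final devoicing): /d/ is a voiced obstruent in word-final position, so it devoices to [t]. /luobuabetid/ → luobuabetit.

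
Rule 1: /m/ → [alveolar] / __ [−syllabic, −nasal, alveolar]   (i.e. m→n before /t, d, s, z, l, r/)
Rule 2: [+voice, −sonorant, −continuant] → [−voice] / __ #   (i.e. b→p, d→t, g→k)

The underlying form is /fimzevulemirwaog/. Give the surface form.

Rule 1 (nasal place assimilation): /m/ precedes the alveolar consonant /z/, so it assimilates in place to [n]. /fimzevulemirwaog/ → finzevulemirwaog.
Rule 2 (final devoicing): /g/ is a voiced stop in word-final position, so it devoices to [k]. /finzevulemirwaog/ → finzevulemirwaok.

finzevulemirwaok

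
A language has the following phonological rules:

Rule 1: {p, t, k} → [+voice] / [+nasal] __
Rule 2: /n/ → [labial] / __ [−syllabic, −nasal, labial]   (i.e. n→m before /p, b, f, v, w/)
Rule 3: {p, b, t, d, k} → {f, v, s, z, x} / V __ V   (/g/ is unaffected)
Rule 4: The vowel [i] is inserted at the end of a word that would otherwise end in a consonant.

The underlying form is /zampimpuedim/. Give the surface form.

zambimbuezimi

Rule 1 (post-nasal voicing): /p/ is a voiceless stop immediately after the nasal /m/, so it voices to [b]. /p/ is a voiceless stop immediately after the nasal /m/, so it voices to [b]. /zampimpuedim/ → zambimbuedim.
Rule 2 (nasal place assimilation): no segment meets the environment; /zambimbuedim/ is unchanged.
Rule 3 (intervocalic spirantization): /d/ is a stop between vowels /e/ and /i/, so it spirantizes to the fricative [z]. /zambimbuedim/ → zambimbuezim.
Rule 4 (final i-epenthesis): the form ends in the consonant /m/, so [i] is inserted word-finally. /zambimbuezim/ → zambimbuezimi.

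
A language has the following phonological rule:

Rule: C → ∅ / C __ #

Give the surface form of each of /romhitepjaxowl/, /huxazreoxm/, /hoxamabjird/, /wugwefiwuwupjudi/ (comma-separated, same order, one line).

romhitepjaxow, huxazreox, hoxamabjir, wugwefiwuwupjudi

/romhitepjaxowl/: /l/ is the second consonant of a word-final cluster /wl/, so it deletes. → [romhitepjaxow].
/huxazreoxm/: /m/ is the second consonant of a word-final cluster /xm/, so it deletes. → [huxazreox].
/hoxamabjird/: /d/ is the second consonant of a word-final cluster /rd/, so it deletes. → [hoxamabjir].
/wugwefiwuwupjudi/: the rule's environment is not met; surfaces unchanged as [wugwefiwuwupjudi].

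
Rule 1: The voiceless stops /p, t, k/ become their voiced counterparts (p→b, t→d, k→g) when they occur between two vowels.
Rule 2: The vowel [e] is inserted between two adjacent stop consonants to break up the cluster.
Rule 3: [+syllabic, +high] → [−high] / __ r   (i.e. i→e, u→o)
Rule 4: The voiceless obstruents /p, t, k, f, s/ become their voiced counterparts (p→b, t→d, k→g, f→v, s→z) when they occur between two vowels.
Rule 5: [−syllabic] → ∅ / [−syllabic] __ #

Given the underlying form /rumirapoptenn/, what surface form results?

rumerabobeden

Rule 1 (intervocalic voicing): /p/ is a voiceless stop between vowels /a/ and /o/, so it voices to [b]. /rumirapoptenn/ → rumiraboptenn.
Rule 2 (stop-cluster e-epenthesis): /p/ and /t/ form a stop–stop cluster, so [e] is inserted between them. /rumiraboptenn/ → rumirabopetenn.
Rule 3 (pre-rhotic lowering): /i/ is a high vowel immediately before /r/, so it lowers to [e]. /rumirabopetenn/ → rumerabopetenn.
Rule 4 (intervocalic voicing): /p/ is a voiceless obstruent between vowels /o/ and /e/, so it voices to [b]. /t/ is a voiceless obstruent between vowels /e/ and /e/, so it voices to [d]. /rumerabopetenn/ → rumerabobedenn.
Rule 5 (final cluster simplification): /n/ is the second consonant of a word-final cluster /nn/, so it deletes. /rumerabobedenn/ → rumerabobeden.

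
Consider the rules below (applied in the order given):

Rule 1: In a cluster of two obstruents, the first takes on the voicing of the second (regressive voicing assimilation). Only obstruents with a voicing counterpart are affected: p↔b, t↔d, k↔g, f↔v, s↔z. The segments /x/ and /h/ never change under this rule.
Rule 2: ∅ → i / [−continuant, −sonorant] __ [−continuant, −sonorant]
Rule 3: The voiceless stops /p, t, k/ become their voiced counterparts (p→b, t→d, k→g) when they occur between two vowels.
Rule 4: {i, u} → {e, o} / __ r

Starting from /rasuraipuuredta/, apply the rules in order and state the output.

Rule 1 (regressive voicing assimilation): /d/ precedes the voiceless obstruent /t/, so it devoices to [t] by assimilation. /rasuraipuuredta/ → rasuraipuuretta.
Rule 2 (stop-cluster i-epenthesis): /t/ and /t/ form a stop–stop cluster, so [i] is inserted between them. /rasuraipuuretta/ → rasuraipuuretita.
Rule 3 (intervocalic voicing): /p/ is a voiceless stop between vowels /i/ and /u/, so it voices to [b]. /t/ is a voiceless stop between vowels /e/ and /i/, so it voices to [d]. /t/ is a voiceless stop between vowels /i/ and /a/, so it voices to [d]. /rasuraipuuretita/ → rasuraibuuredida.
Rule 4 (pre-rhotic lowering): /u/ is a high vowel immediately before /r/, so it lowers to [o]. /u/ is a high vowel immediately before /r/, so it lowers to [o]. /rasuraibuuredida/ → rasoraibuoredida.

rasoraibuoredida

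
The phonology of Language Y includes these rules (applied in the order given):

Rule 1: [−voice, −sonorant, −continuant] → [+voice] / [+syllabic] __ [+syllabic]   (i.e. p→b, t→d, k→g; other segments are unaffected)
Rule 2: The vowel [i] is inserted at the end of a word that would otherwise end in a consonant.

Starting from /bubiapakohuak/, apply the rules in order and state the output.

bubiabagohuaki

Rule 1 (intervocalic voicing): /p/ is a voiceless stop between vowels /a/ and /a/, so it voices to [b]. /k/ is a voiceless stop between vowels /a/ and /o/, so it voices to [g]. /bubiapakohuak/ → bubiabagohuak.
Rule 2 (final i-epenthesis): the form ends in the consonant /k/, so [i] is inserted word-finally. /bubiabagohuak/ → bubiabagohuaki.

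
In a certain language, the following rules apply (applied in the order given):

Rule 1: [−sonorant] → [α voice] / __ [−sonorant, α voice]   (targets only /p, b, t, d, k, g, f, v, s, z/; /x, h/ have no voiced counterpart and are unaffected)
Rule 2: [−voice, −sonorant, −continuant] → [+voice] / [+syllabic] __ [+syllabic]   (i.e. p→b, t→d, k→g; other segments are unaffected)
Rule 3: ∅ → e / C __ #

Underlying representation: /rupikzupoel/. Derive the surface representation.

rubigzuboele

Rule 1 (regressive voicing assimilation): /k/ precedes the voiced obstruent /z/, so it voices to [g] by assimilation. /rupikzupoel/ → rupigzupoel.
Rule 2 (intervocalic voicing): /p/ is a voiceless stop between vowels /u/ and /i/, so it voices to [b]. /p/ is a voiceless stop between vowels /u/ and /o/, so it voices to [b]. /rupigzupoel/ → rubigzuboel.
Rule 3 (final e-epenthesis): the form ends in the consonant /l/, so [e] is inserted word-finally. /rubigzuboel/ → rubigzuboele.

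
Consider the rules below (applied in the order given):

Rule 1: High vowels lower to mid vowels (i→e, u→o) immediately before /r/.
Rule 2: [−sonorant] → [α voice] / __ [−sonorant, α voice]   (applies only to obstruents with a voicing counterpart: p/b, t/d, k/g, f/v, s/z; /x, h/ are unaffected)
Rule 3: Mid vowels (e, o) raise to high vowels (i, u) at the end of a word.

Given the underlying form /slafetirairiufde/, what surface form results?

slafeteraeriuvdi

Rule 1 (pre-rhotic lowering): /i/ is a high vowel immediately before /r/, so it lowers to [e]. /i/ is a high vowel immediately before /r/, so it lowers to [e]. /slafetirairiufde/ → slafeteraeriufde.
Rule 2 (regressive voicing assimilation): /f/ precedes the voiced obstruent /d/, so it voices to [v] by assimilation. /slafeteraeriufde/ → slafeteraeriuvde.
Rule 3 (final vowel raising): /e/ is a mid vowel in word-final position, so it raises to [i]. /slafeteraeriuvde/ → slafeteraeriuvdi.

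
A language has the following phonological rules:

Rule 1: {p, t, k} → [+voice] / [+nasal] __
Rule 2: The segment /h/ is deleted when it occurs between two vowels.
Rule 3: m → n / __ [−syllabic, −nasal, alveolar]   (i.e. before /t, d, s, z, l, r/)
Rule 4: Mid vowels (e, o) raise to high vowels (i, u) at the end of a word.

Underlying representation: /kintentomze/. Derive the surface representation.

kindendonzi

Rule 1 (post-nasal voicing): /t/ is a voiceless stop immediately after the nasal /n/, so it voices to [d]. /t/ is a voiceless stop immediately after the nasal /n/, so it voices to [d]. /kintentomze/ → kindendomze.
Rule 2 (intervocalic h-deletion): no segment meets the environment; /kindendomze/ is unchanged.
Rule 3 (nasal place assimilation): /m/ precedes the alveolar consonant /z/, so it assimilates in place to [n]. /kindendomze/ → kindendonze.
Rule 4 (final vowel raising): /e/ is a mid vowel in word-final position, so it raises to [i]. /kindendonze/ → kindendonzi.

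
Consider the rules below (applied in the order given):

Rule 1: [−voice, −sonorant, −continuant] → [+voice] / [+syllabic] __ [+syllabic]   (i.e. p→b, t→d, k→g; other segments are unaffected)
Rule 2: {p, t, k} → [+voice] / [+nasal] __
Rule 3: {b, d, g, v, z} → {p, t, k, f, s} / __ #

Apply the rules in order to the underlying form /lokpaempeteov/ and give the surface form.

Rule 1 (intervocalic voicing): /t/ is a voiceless stop between vowels /e/ and /e/, so it voices to [d]. /lokpaempeteov/ → lokpaempedeov.
Rule 2 (post-nasal voicing): /p/ is a voiceless stop immediately after the nasal /m/, so it voices to [b]. /lokpaempedeov/ → lokpaembedeov.
Rule 3 (final devoicing): /v/ is a voiced obstruent in word-final position, so it devoices to [f]. /lokpaembedeov/ → lokpaembedeof.

lokpaembedeof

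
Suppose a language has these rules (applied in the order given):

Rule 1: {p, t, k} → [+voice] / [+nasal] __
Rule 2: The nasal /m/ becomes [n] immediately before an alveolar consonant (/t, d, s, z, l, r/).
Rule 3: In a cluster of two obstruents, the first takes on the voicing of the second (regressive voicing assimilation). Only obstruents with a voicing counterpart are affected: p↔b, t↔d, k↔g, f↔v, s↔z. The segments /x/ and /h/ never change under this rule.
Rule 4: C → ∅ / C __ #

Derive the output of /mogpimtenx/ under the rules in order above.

mokpinden

Rule 1 (post-nasal voicing): /t/ is a voiceless stop immediately after the nasal /m/, so it voices to [d]. /mogpimtenx/ → mogpimdenx.
Rule 2 (nasal place assimilation): /m/ precedes the alveolar consonant /d/, so it assimilates in place to [n]. /mogpimdenx/ → mogpindenx.
Rule 3 (regressive voicing assimilation): /g/ precedes the voiceless obstruent /p/, so it devoices to [k] by assimilation. /mogpindenx/ → mokpindenx.
Rule 4 (final cluster simplification): /x/ is the second consonant of a word-final cluster /nx/, so it deletes. /mokpindenx/ → mokpinden.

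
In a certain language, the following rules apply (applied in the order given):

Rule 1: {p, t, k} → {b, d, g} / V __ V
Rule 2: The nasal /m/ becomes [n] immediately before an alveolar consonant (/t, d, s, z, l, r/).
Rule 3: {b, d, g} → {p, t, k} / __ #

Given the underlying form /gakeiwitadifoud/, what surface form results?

gageiwidadifout

Rule 1 (intervocalic voicing): /k/ is a voiceless stop between vowels /a/ and /e/, so it voices to [g]. /t/ is a voiceless stop between vowels /i/ and /a/, so it voices to [d]. /gakeiwitadifoud/ → gageiwidadifoud.
Rule 2 (nasal place assimilation): no segment meets the environment; /gageiwidadifoud/ is unchanged.
Rule 3 (final devoicing): /d/ is a voiced stop in word-final position, so it devoices to [t]. /gageiwidadifoud/ → gageiwidadifout.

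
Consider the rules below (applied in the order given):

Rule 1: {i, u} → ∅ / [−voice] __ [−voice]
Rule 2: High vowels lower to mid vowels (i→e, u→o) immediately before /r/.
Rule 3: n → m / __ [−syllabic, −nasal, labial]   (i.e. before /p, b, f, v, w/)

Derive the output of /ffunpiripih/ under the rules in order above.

ffumperiph

Rule 1 (high vowel syncope): /i/ is a high vowel flanked by voiceless consonants /p/ and /h/, so it deletes. /ffunpiripih/ → ffunpiriph.
Rule 2 (pre-rhotic lowering): /i/ is a high vowel immediately before /r/, so it lowers to [e]. /ffunpiriph/ → ffunperiph.
Rule 3 (nasal place assimilation): /n/ precedes the labial consonant /p/, so it assimilates in place to [m]. /ffunperiph/ → ffumperiph.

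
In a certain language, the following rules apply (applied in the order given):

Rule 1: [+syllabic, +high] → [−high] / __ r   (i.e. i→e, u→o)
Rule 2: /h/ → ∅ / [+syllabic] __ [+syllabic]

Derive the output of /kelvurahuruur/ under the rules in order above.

Rule 1 (pre-rhotic lowering): /u/ is a high vowel immediately before /r/, so it lowers to [o]. /u/ is a high vowel immediately before /r/, so it lowers to [o]. /u/ is a high vowel immediately before /r/, so it lowers to [o]. /kelvurahuruur/ → kelvorahoruor.
Rule 2 (intervocalic h-deletion): /h/ occurs between vowels /a/ and /o/, so it deletes. /kelvorahoruor/ → kelvoraoruor.

kelvoraoruor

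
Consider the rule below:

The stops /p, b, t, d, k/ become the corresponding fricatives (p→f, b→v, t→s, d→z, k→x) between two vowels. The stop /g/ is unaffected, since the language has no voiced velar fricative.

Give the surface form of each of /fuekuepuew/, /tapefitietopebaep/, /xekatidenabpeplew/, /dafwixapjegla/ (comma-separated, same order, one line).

fuexuefuew, tafefisiesofevaep, xexasizenabpeplew, dafwixapjegla

/fuekuepuew/: /k/ is a stop between vowels /e/ and /u/, so it spirantizes to the fricative [x]. /p/ is a stop between vowels /e/ and /u/, so it spirantizes to the fricative [f]. → [fuexuefuew].
/tapefitietopebaep/: /p/ is a stop between vowels /a/ and /e/, so it spirantizes to the fricative [f]. /t/ is a stop between vowels /i/ and /i/, so it spirantizes to the fricative [s]. /t/ is a stop between vowels /e/ and /o/, so it spirantizes to the fricative [s]. /p/ is a stop between vowels /o/ and /e/, so it spirantizes to the fricative [f]. /b/ is a stop between vowels /e/ and /a/, so it spirantizes to the fricative [v]. → [tafefisiesofevaep].
/xekatidenabpeplew/: /k/ is a stop between vowels /e/ and /a/, so it spirantizes to the fricative [x]. /t/ is a stop between vowels /a/ and /i/, so it spirantizes to the fricative [s]. /d/ is a stop between vowels /i/ and /e/, so it spirantizes to the fricative [z]. → [xexasizenabpeplew].
/dafwixapjegla/: the rule's environment is not met; surfaces unchanged as [dafwixapjegla].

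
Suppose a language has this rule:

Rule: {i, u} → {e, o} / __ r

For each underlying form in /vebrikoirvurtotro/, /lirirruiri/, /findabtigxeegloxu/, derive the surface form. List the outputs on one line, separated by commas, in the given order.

/vebrikoirvurtotro/: /i/ is a high vowel immediately before /r/, so it lowers to [e]. /u/ is a high vowel immediately before /r/, so it lowers to [o]. → [vebrikoervortotro].
/lirirruiri/: /i/ is a high vowel immediately before /r/, so it lowers to [e]. /i/ is a high vowel immediately before /r/, so it lowers to [e]. /i/ is a high vowel immediately before /r/, so it lowers to [e]. → [lererrueri].
/findabtigxeegloxu/: the rule's environment is not met; surfaces unchanged as [findabtigxeegloxu].

vebrikoervortotro, lererrueri, findabtigxeegloxu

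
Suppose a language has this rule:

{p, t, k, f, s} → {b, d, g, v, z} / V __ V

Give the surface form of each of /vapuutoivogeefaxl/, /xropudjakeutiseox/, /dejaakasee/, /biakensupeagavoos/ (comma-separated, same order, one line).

/vapuutoivogeefaxl/: /p/ is a voiceless obstruent between vowels /a/ and /u/, so it voices to [b]. /t/ is a voiceless obstruent between vowels /u/ and /o/, so it voices to [d]. /f/ is a voiceless obstruent between vowels /e/ and /a/, so it voices to [v]. → [vabuudoivogeevaxl].
/xropudjakeutiseox/: /p/ is a voiceless obstruent between vowels /o/ and /u/, so it voices to [b]. /k/ is a voiceless obstruent between vowels /a/ and /e/, so it voices to [g]. /t/ is a voiceless obstruent between vowels /u/ and /i/, so it voices to [d]. /s/ is a voiceless obstruent between vowels /i/ and /e/, so it voices to [z]. → [xrobudjageudizeox].
/dejaakasee/: /k/ is a voiceless obstruent between vowels /a/ and /a/, so it voices to [g]. /s/ is a voiceless obstruent between vowels /a/ and /e/, so it voices to [z]. → [dejaagazee].
/biakensupeagavoos/: /k/ is a voiceless obstruent between vowels /a/ and /e/, so it voices to [g]. /p/ is a voiceless obstruent between vowels /u/ and /e/, so it voices to [b]. → [biagensubeagavoos].

vabuudoivogeevaxl, xrobudjageudizeox, dejaagazee, biagensubeagavoos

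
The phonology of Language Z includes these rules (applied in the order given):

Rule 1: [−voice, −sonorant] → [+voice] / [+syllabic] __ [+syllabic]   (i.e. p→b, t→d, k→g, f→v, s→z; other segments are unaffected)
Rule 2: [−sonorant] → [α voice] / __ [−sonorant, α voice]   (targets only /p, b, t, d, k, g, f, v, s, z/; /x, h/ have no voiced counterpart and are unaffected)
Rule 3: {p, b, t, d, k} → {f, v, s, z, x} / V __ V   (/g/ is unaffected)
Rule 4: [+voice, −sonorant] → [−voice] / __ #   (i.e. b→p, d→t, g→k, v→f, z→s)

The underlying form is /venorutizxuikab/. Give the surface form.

Rule 1 (intervocalic voicing): /t/ is a voiceless obstruent between vowels /u/ and /i/, so it voices to [d]. /k/ is a voiceless obstruent between vowels /i/ and /a/, so it voices to [g]. /venorutizxuikab/ → venorudizxuigab.
Rule 2 (regressive voicing assimilation): /z/ precedes the voiceless obstruent /x/, so it devoices to [s] by assimilation. /venorudizxuigab/ → venorudisxuigab.
Rule 3 (intervocalic spirantization): /d/ is a stop between vowels /u/ and /i/, so it spirantizes to the fricative [z]. /venorudisxuigab/ → venoruzisxuigab.
Rule 4 (final devoicing): /b/ is a voiced obstruent in word-final position, so it devoices to [p]. /venoruzisxuigab/ → venoruzisxuigap.

venoruzisxuigap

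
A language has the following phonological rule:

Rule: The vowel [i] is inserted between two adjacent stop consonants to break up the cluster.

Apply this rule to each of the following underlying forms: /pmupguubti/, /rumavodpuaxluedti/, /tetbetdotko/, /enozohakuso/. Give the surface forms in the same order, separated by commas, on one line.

pmupiguubiti, rumavodipuaxluediti, tetibetidotiko, enozohakuso

/pmupguubti/: /p/ and /g/ form a stop–stop cluster, so [i] is inserted between them. /b/ and /t/ form a stop–stop cluster, so [i] is inserted between them. → [pmupiguubiti].
/rumavodpuaxluedti/: /d/ and /p/ form a stop–stop cluster, so [i] is inserted between them. /d/ and /t/ form a stop–stop cluster, so [i] is inserted between them. → [rumavodipuaxluediti].
/tetbetdotko/: /t/ and /b/ form a stop–stop cluster, so [i] is inserted between them. /t/ and /d/ form a stop–stop cluster, so [i] is inserted between them. /t/ and /k/ form a stop–stop cluster, so [i] is inserted between them. → [tetibetidotiko].
/enozohakuso/: the rule's environment is not met; surfaces unchanged as [enozohakuso].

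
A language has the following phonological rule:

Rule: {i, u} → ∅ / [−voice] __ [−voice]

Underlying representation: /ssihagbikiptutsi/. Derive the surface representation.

sshagbikpttsi

/i/ is a high vowel flanked by voiceless consonants /s/ and /h/, so it deletes.
/i/ is a high vowel flanked by voiceless consonants /k/ and /p/, so it deletes.
/u/ is a high vowel flanked by voiceless consonants /t/ and /t/, so it deletes.
The other instances of /i/ do not occur in the required environment and remain unchanged.
Surface form: [sshagbikpttsi].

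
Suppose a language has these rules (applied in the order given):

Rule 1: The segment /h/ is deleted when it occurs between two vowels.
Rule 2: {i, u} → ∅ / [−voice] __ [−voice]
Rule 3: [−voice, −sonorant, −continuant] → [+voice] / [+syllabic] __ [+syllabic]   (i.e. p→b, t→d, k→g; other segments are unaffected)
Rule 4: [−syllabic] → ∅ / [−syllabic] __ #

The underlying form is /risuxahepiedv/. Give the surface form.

Rule 1 (intervocalic h-deletion): /h/ occurs between vowels /a/ and /e/, so it deletes. /risuxahepiedv/ → risuxaepiedv.
Rule 2 (high vowel syncope): /u/ is a high vowel flanked by voiceless consonants /s/ and /x/, so it deletes. /risuxaepiedv/ → risxaepiedv.
Rule 3 (intervocalic voicing): /p/ is a voiceless stop between vowels /e/ and /i/, so it voices to [b]. /risxaepiedv/ → risxaebiedv.
Rule 4 (final cluster simplification): /v/ is the second consonant of a word-final cluster /dv/, so it deletes. /risxaebiedv/ → risxaebied.

risxaebied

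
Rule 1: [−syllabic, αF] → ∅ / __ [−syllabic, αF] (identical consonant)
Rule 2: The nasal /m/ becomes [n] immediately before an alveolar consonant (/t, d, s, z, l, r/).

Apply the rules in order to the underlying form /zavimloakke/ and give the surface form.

zavinloake

Rule 1 (degemination): /kk/ is a geminate; the first /k/ deletes. /zavimloakke/ → zavimloake.
Rule 2 (nasal place assimilation): /m/ precedes the alveolar consonant /l/, so it assimilates in place to [n]. /zavimloake/ → zavinloake.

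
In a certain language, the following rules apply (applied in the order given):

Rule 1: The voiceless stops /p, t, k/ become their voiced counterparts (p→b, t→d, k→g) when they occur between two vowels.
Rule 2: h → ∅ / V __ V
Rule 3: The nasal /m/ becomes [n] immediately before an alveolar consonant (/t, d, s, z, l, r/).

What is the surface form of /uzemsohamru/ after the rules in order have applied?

Rule 1 (intervocalic voicing): no segment meets the environment; /uzemsohamru/ is unchanged.
Rule 2 (intervocalic h-deletion): /h/ occurs between vowels /o/ and /a/, so it deletes. /uzemsohamru/ → uzemsoamru.
Rule 3 (nasal place assimilation): /m/ precedes the alveolar consonant /s/, so it assimilates in place to [n]. /m/ precedes the alveolar consonant /r/, so it assimilates in place to [n]. /uzemsoamru/ → uzensoanru.

uzensoanru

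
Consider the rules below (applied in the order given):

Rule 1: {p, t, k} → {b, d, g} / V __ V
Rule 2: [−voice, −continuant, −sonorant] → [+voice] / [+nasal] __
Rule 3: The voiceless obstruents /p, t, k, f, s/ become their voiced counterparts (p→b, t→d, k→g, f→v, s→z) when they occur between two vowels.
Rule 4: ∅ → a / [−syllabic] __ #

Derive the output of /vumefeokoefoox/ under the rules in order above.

Rule 1 (intervocalic voicing): /k/ is a voiceless stop between vowels /o/ and /o/, so it voices to [g]. /vumefeokoefoox/ → vumefeogoefoox.
Rule 2 (post-nasal voicing): no segment meets the environment; /vumefeogoefoox/ is unchanged.
Rule 3 (intervocalic voicing): /f/ is a voiceless obstruent between vowels /e/ and /e/, so it voices to [v]. /f/ is a voiceless obstruent between vowels /e/ and /o/, so it voices to [v]. /vumefeogoefoox/ → vumeveogoevoox.
Rule 4 (final a-epenthesis): the form ends in the consonant /x/, so [a] is inserted word-finally. /vumeveogoevoox/ → vumeveogoevooxa.

vumeveogoevooxa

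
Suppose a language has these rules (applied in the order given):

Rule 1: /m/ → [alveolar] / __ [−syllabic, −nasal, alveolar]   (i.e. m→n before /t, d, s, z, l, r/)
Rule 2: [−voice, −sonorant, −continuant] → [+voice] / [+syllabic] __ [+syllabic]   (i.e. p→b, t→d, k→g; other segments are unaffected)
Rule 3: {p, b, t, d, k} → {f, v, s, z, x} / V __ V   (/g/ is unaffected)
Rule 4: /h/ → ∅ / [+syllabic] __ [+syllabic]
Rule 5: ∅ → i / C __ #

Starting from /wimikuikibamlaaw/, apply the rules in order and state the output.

wimiguigivanlaawi

Rule 1 (nasal place assimilation): /m/ precedes the alveolar consonant /l/, so it assimilates in place to [n]. /wimikuikibamlaaw/ → wimikuikibanlaaw.
Rule 2 (intervocalic voicing): /k/ is a voiceless stop between vowels /i/ and /u/, so it voices to [g]. /k/ is a voiceless stop between vowels /i/ and /i/, so it voices to [g]. /wimikuikibanlaaw/ → wimiguigibanlaaw.
Rule 3 (intervocalic spirantization): /b/ is a stop between vowels /i/ and /a/, so it spirantizes to the fricative [v]. /wimiguigibanlaaw/ → wimiguigivanlaaw.
Rule 4 (intervocalic h-deletion): no segment meets the environment; /wimiguigivanlaaw/ is unchanged.
Rule 5 (final i-epenthesis): the form ends in the consonant /w/, so [i] is inserted word-finally. /wimiguigivanlaaw/ → wimiguigivanlaawi.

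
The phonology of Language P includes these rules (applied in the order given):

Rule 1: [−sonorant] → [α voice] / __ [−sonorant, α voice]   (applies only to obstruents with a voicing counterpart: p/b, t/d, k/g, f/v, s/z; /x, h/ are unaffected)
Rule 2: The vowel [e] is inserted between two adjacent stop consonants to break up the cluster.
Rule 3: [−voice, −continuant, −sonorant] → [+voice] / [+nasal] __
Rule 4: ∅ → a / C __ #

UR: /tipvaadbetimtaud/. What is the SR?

Rule 1 (regressive voicing assimilation): /p/ precedes the voiced obstruent /v/, so it voices to [b] by assimilation. /tipvaadbetimtaud/ → tibvaadbetimtaud.
Rule 2 (stop-cluster e-epenthesis): /d/ and /b/ form a stop–stop cluster, so [e] is inserted between them. /tibvaadbetimtaud/ → tibvaadebetimtaud.
Rule 3 (post-nasal voicing): /t/ is a voiceless stop immediately after the nasal /m/, so it voices to [d]. /tibvaadebetimtaud/ → tibvaadebetimdaud.
Rule 4 (final a-epenthesis): the form ends in the consonant /d/, so [a] is inserted word-finally. /tibvaadebetimdaud/ → tibvaadebetimdauda.

tibvaadebetimdauda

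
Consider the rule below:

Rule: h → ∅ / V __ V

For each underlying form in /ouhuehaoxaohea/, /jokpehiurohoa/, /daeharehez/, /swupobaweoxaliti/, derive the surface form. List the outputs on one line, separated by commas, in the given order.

/ouhuehaoxaohea/: /h/ occurs between vowels /u/ and /u/, so it deletes. /h/ occurs between vowels /e/ and /a/, so it deletes. /h/ occurs between vowels /o/ and /e/, so it deletes. → [ouueaoxaoea].
/jokpehiurohoa/: /h/ occurs between vowels /e/ and /i/, so it deletes. /h/ occurs between vowels /o/ and /o/, so it deletes. → [jokpeiurooa].
/daeharehez/: /h/ occurs between vowels /e/ and /a/, so it deletes. /h/ occurs between vowels /e/ and /e/, so it deletes. → [daeareez].
/swupobaweoxaliti/: the rule's environment is not met; surfaces unchanged as [swupobaweoxaliti].

ouueaoxaoea, jokpeiurooa, daeareez, swupobaweoxaliti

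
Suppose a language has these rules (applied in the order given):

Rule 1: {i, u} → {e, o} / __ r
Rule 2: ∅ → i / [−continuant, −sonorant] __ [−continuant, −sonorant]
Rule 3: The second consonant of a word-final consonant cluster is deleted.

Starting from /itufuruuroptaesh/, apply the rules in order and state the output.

Rule 1 (pre-rhotic lowering): /u/ is a high vowel immediately before /r/, so it lowers to [o]. /u/ is a high vowel immediately before /r/, so it lowers to [o]. /itufuruuroptaesh/ → ituforuoroptaesh.
Rule 2 (stop-cluster i-epenthesis): /p/ and /t/ form a stop–stop cluster, so [i] is inserted between them. /ituforuoroptaesh/ → ituforuoropitaesh.
Rule 3 (final cluster simplification): /h/ is the second consonant of a word-final cluster /sh/, so it deletes. /ituforuoropitaesh/ → ituforuoropitaes.

ituforuoropitaes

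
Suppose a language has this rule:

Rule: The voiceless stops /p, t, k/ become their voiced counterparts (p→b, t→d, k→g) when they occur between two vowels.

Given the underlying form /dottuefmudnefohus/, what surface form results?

No segment of /dottuefmudnefohus/ meets the structural description of the rule, so the form surfaces unchanged.

dottuefmudnefohus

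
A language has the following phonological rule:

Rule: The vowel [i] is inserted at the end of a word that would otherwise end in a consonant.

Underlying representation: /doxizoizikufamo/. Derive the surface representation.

No segment of /doxizoizikufamo/ meets the structural description of the rule, so the form surfaces unchanged.

doxizoizikufamo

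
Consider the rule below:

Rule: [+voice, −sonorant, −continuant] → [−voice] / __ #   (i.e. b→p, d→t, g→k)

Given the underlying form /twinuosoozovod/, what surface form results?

/d/ is a voiced stop in word-final position, so it devoices to [t].
Surface form: [twinuosoozovot].

twinuosoozovot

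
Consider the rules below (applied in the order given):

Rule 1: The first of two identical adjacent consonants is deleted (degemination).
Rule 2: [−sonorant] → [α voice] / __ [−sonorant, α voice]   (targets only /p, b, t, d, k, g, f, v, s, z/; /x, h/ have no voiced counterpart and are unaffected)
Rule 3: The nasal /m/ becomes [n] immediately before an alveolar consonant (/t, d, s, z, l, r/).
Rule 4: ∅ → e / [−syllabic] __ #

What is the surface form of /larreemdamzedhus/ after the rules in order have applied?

lareendanzethuse

Rule 1 (degemination): /rr/ is a geminate; the first /r/ deletes. /larreemdamzedhus/ → lareemdamzedhus.
Rule 2 (regressive voicing assimilation): /d/ precedes the voiceless obstruent /h/, so it devoices to [t] by assimilation. /lareemdamzedhus/ → lareemdamzethus.
Rule 3 (nasal place assimilation): /m/ precedes the alveolar consonant /d/, so it assimilates in place to [n]. /m/ precedes the alveolar consonant /z/, so it assimilates in place to [n]. /lareemdamzethus/ → lareendanzethus.
Rule 4 (final e-epenthesis): the form ends in the consonant /s/, so [e] is inserted word-finally. /lareendanzethus/ → lareendanzethuse.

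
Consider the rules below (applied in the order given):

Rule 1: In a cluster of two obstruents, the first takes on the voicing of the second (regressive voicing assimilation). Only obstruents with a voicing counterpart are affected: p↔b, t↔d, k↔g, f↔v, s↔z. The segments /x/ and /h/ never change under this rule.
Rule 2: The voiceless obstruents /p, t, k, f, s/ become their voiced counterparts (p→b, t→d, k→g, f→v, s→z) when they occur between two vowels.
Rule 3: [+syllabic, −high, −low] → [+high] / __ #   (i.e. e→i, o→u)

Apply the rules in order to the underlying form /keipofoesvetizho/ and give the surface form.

Rule 1 (regressive voicing assimilation): /s/ precedes the voiced obstruent /v/, so it voices to [z] by assimilation. /z/ precedes the voiceless obstruent /h/, so it devoices to [s] by assimilation. /keipofoesvetizho/ → keipofoezvetisho.
Rule 2 (intervocalic voicing): /p/ is a voiceless obstruent between vowels /i/ and /o/, so it voices to [b]. /f/ is a voiceless obstruent between vowels /o/ and /o/, so it voices to [v]. /t/ is a voiceless obstruent between vowels /e/ and /i/, so it voices to [d]. /keipofoezvetisho/ → keibovoezvedisho.
Rule 3 (final vowel raising): /o/ is a mid vowel in word-final position, so it raises to [u]. /keibovoezvedisho/ → keibovoezvedishu.

keibovoezvedishu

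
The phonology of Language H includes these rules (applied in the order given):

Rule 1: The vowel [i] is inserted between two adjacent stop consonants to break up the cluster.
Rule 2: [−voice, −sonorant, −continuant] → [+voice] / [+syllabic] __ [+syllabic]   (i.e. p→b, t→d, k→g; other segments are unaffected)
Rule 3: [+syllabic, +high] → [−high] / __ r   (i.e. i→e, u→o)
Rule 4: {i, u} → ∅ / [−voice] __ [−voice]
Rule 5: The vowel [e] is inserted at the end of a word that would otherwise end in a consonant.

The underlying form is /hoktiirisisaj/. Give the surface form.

hogidierissaje

Rule 1 (stop-cluster i-epenthesis): /k/ and /t/ form a stop–stop cluster, so [i] is inserted between them. /hoktiirisisaj/ → hokitiirisisaj.
Rule 2 (intervocalic voicing): /k/ is a voiceless stop between vowels /o/ and /i/, so it voices to [g]. /t/ is a voiceless stop between vowels /i/ and /i/, so it voices to [d]. /hokitiirisisaj/ → hogidiirisisaj.
Rule 3 (pre-rhotic lowering): /i/ is a high vowel immediately before /r/, so it lowers to [e]. /hogidiirisisaj/ → hogidierisisaj.
Rule 4 (high vowel syncope): /i/ is a high vowel flanked by voiceless consonants /s/ and /s/, so it deletes. /hogidierisisaj/ → hogidierissaj.
Rule 5 (final e-epenthesis): the form ends in the consonant /j/, so [e] is inserted word-finally. /hogidierissaj/ → hogidierissaje.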